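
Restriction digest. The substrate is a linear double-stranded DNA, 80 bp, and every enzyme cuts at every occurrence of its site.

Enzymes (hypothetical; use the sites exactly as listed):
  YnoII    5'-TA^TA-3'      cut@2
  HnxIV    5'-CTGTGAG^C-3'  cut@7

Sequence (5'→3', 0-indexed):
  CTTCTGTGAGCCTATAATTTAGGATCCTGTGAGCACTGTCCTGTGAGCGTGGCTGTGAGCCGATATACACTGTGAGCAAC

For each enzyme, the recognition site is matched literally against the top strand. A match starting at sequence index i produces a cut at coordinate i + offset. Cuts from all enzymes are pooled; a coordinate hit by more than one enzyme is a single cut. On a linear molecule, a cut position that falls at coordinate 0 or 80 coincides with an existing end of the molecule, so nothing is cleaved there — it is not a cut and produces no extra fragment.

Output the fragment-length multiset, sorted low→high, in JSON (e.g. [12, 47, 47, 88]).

[4,4,6,10,11,12,14,19]

Scan for sites:
  YnoII TATA/2: at [12, 63] ⇒ [14, 65]
  HnxIV CTGTGAGC/7: at [3, 26, 40, 52, 69] ⇒ [10, 33, 47, 59, 76]

All cut coordinates (distinct, sorted): [10, 14, 33, 47, 59, 65, 76]

Fragment lengths:
  [0,10): 10 bp
  [10,14): 4 bp
  [14,33): 19 bp
  [33,47): 14 bp
  [47,59): 12 bp
  [59,65): 6 bp
  [65,76): 11 bp
  [76,80): 4 bp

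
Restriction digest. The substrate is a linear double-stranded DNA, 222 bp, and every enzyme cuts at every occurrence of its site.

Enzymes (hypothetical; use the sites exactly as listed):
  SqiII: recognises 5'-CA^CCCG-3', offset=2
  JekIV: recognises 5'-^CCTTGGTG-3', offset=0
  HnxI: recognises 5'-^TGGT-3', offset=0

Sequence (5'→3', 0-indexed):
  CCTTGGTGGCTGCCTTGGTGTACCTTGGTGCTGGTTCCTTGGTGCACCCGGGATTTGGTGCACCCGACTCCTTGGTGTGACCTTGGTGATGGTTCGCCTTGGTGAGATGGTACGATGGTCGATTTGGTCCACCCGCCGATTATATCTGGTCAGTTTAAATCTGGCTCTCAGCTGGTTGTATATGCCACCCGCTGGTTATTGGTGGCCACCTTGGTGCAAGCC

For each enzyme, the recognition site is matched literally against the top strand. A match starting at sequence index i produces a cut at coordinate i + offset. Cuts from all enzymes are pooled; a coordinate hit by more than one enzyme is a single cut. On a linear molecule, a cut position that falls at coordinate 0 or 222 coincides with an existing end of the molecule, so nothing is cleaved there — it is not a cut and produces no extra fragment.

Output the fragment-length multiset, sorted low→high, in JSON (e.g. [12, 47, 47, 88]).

Per-enzyme occurrences:
  SqiII (CACCCG, off=2): starts [44, 60, 129, 185] → cuts [46, 62, 131, 187]
  JekIV (CCTTGGTG, off=0): starts [0, 12, 22, 36, 69, 80, 96, 208] → cuts [12, 22, 36, 69, 80, 96, 208] (position 0 is a terminus of the linear molecule — no cut)
  HnxI (TGGT, off=0): starts [3, 15, 25, 31, 39, 55, 72, 83, 89, 99, 107, 115, 124, 146, 172, 192, 199, 211] → cuts [3, 15, 25, 31, 39, 55, 72, 83, 89, 99, 107, 115, 124, 146, 172, 192, 199, 211]

Pooled cuts: [3, 12, 15, 22, 25, 31, 36, 39, 46, 55, 62, 69, 72, 80, 83, 89, 96, 99, 107, 115, 124, 131, 146, 172, 187, 192, 199, 208, 211]

Fragment lengths:
  [0,3): 3 bp
  [3,12): 9 bp
  [12,15): 3 bp
  [15,22): 7 bp
  [22,25): 3 bp
  [25,31): 6 bp
  [31,36): 5 bp
  [36,39): 3 bp
  [39,46): 7 bp
  [46,55): 9 bp
  [55,62): 7 bp
  [62,69): 7 bp
  [69,72): 3 bp
  [72,80): 8 bp
  [80,83): 3 bp
  [83,89): 6 bp
  [89,96): 7 bp
  [96,99): 3 bp
  [99,107): 8 bp
  [107,115): 8 bp
  [115,124): 9 bp
  [124,131): 7 bp
  [131,146): 15 bp
  [146,172): 26 bp
  [172,187): 15 bp
  [187,192): 5 bp
  [192,199): 7 bp
  [199,208): 9 bp
  [208,211): 3 bp
  [211,222): 11 bp

[3,3,3,3,3,3,3,3,5,5,6,6,7,7,7,7,7,7,7,8,8,8,9,9,9,9,11,15,15,26]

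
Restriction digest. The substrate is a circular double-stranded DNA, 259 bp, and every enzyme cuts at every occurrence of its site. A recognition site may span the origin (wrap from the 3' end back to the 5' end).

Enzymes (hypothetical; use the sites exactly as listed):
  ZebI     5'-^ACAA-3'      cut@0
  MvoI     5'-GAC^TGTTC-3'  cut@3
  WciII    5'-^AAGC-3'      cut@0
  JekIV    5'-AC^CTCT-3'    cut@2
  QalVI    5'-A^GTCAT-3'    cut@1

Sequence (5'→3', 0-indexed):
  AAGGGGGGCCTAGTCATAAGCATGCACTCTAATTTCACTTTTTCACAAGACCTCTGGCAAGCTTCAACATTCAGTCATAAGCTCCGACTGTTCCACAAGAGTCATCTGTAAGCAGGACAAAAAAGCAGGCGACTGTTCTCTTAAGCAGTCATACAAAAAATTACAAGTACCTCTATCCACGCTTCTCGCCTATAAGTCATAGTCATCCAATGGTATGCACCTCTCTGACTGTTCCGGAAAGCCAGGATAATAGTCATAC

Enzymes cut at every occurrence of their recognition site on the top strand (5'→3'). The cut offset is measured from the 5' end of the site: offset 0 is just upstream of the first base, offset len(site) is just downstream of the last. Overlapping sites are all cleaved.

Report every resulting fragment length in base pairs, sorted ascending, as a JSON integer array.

[5,5,5,5,5,6,6,6,6,7,7,7,8,9,9,9,9,10,10,11,14,14,15,19,25,27]

Per-enzyme occurrences:
  ZebI (ACAA, off=0): starts [44, 94, 116, 152, 162, 257] → cuts [44, 94, 116, 152, 162, 257]
  MvoI (GACTGTTC, off=3): starts [85, 130, 226] → cuts [88, 133, 229]
  WciII (AAGC, off=0): starts [17, 58, 78, 109, 122, 142, 238] → cuts [17, 58, 78, 109, 122, 142, 238]
  JekIV (ACCTCT, off=2): starts [49, 168, 218] → cuts [51, 170, 220]
  QalVI (AGTCAT, off=1): starts [11, 72, 99, 146, 194, 200, 251] → cuts [12, 73, 100, 147, 195, 201, 252]

Pooled cuts: [12, 17, 44, 51, 58, 73, 78, 88, 94, 100, 109, 116, 122, 133, 142, 147, 152, 162, 170, 195, 201, 220, 229, 238, 252, 257]

Fragments:
  12→17: 5 bp
  17→44: 27 bp
  44→51: 7 bp
  51→58: 7 bp
  58→73: 15 bp
  73→78: 5 bp
  78→88: 10 bp
  88→94: 6 bp
  94→100: 6 bp
  100→109: 9 bp
  109→116: 7 bp
  116→122: 6 bp
  122→133: 11 bp
  133→142: 9 bp
  142→147: 5 bp
  147→152: 5 bp
  152→162: 10 bp
  162→170: 8 bp
  170→195: 25 bp
  195→201: 6 bp
  201→220: 19 bp
  220→229: 9 bp
  229→238: 9 bp
  238→252: 14 bp
  252→257: 5 bp
  257→12 (wrap): 259-257+12 = 14 bp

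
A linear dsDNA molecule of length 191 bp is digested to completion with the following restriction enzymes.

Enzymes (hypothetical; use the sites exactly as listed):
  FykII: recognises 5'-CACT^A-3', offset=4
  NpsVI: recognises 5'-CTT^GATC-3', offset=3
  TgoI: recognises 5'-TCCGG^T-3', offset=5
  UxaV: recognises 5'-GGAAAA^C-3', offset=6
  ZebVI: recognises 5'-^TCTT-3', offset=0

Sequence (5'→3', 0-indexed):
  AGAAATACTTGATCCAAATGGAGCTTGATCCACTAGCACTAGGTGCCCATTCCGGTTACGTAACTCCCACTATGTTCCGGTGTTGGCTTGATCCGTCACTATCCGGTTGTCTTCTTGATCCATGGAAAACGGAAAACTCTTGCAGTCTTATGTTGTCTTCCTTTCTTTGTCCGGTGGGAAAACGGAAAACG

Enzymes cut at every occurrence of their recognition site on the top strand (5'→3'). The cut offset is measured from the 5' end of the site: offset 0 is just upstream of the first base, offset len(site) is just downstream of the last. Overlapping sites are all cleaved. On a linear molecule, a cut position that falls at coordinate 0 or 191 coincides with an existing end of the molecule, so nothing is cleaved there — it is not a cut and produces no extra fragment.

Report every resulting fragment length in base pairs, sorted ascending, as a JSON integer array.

Per-enzyme occurrences:
  FykII CACTA/4: at [30, 36, 67, 96] ⇒ [34, 40, 71, 100]
  NpsVI CTTGATC/3: at [7, 23, 86, 113] ⇒ [10, 26, 89, 116]
  TgoI TCCGGT/5: at [50, 75, 101, 169] ⇒ [55, 80, 106, 174]
  UxaV GGAAAAC/6: at [123, 130, 176, 183] ⇒ [129, 136, 182, 189]
  ZebVI TCTT/0: at [109, 112, 137, 145, 155, 163] ⇒ [109, 112, 137, 145, 155, 163]

All cut coordinates (distinct, sorted): [10, 26, 34, 40, 55, 71, 80, 89, 100, 106, 109, 112, 116, 129, 136, 137, 145, 155, 163, 174, 182, 189]

Fragment lengths:
  [0,10): 10 bp
  [10,26): 16 bp
  [26,34): 8 bp
  [34,40): 6 bp
  [40,55): 15 bp
  [55,71): 16 bp
  [71,80): 9 bp
  [80,89): 9 bp
  [89,100): 11 bp
  [100,106): 6 bp
  [106,109): 3 bp
  [109,112): 3 bp
  [112,116): 4 bp
  [116,129): 13 bp
  [129,136): 7 bp
  [136,137): 1 bp
  [137,145): 8 bp
  [145,155): 10 bp
  [155,163): 8 bp
  [163,174): 11 bp
  [174,182): 8 bp
  [182,189): 7 bp
  [189,191): 2 bp

[1,2,3,3,4,6,6,7,7,8,8,8,8,9,9,10,10,11,11,13,15,16,16]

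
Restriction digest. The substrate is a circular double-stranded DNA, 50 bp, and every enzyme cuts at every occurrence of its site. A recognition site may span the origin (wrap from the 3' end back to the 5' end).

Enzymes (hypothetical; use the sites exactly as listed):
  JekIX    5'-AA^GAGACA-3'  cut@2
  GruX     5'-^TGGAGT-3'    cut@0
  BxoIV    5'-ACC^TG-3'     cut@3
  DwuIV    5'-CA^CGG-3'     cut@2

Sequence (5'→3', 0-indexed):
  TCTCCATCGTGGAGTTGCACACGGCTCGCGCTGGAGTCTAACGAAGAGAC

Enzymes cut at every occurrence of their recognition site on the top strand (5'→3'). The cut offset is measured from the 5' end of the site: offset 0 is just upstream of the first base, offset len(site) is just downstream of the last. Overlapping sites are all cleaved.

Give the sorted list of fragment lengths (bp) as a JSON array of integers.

[10,12,28]

Site scan:
  JekIX (AAGAGACA, off=2): no sites
  GruX (TGGAGT, off=0): starts [9, 31] → cuts [9, 31]
  BxoIV (ACCTG, off=3): no sites
  DwuIV (CACGG, off=2): starts [19] → cuts [21]

All cut coordinates (distinct, sorted): [9, 21, 31]

Fragment lengths:
  9→21: 12 bp
  21→31: 10 bp
  31→9 (wrap): 50-31+9 = 28 bp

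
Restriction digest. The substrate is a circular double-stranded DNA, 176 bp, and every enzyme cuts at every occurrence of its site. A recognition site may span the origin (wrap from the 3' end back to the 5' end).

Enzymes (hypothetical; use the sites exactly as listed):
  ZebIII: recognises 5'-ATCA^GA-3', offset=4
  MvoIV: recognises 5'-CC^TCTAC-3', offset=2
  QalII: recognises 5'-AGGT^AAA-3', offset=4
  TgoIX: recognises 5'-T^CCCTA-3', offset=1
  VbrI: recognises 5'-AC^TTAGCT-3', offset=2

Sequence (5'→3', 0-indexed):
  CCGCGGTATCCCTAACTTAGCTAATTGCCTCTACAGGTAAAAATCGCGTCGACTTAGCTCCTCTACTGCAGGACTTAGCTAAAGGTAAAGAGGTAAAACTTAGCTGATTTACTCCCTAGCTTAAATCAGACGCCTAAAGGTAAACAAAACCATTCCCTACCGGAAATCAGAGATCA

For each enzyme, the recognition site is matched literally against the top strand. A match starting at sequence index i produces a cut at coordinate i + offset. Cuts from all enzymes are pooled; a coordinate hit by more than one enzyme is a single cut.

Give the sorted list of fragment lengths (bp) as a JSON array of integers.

[5,7,8,8,9,12,13,13,13,13,14,15,15,15,16]

Scan for sites:
  ZebIII (ATCAGA, off=4): starts [124, 165] → cuts [128, 169]
  MvoIV (CCTCTAC, off=2): starts [27, 59] → cuts [29, 61]
  QalII (AGGTAAA, off=4): starts [34, 82, 90, 137] → cuts [38, 86, 94, 141]
  TgoIX (TCCCTA, off=1): starts [8, 112, 153] → cuts [9, 113, 154]
  VbrI (ACTTAGCT, off=2): starts [14, 51, 72, 97] → cuts [16, 53, 74, 99]

All cut coordinates (distinct, sorted): [9, 16, 29, 38, 53, 61, 74, 86, 94, 99, 113, 128, 141, 154, 169]

Fragments:
  9→16: 7 bp
  16→29: 13 bp
  29→38: 9 bp
  38→53: 15 bp
  53→61: 8 bp
  61→74: 13 bp
  74→86: 12 bp
  86→94: 8 bp
  94→99: 5 bp
  99→113: 14 bp
  113→128: 15 bp
  128→141: 13 bp
  141→154: 13 bp
  154→169: 15 bp
  169→9 (wrap): 176-169+9 = 16 bp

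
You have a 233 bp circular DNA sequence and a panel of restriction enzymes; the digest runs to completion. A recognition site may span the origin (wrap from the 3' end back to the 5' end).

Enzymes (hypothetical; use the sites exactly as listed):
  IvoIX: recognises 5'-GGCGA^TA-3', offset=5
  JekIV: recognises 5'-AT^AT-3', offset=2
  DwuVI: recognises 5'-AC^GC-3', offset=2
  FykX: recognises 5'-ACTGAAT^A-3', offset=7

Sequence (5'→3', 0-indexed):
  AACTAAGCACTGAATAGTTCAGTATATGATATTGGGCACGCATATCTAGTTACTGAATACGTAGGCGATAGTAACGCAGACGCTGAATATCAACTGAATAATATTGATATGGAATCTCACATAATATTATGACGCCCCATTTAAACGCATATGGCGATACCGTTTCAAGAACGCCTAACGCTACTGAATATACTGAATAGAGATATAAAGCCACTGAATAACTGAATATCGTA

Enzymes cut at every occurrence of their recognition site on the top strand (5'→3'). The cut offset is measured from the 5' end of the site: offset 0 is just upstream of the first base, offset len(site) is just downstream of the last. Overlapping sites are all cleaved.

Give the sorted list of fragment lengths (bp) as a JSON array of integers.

[3,4,4,5,6,6,6,7,7,7,7,8,8,9,9,10,10,10,11,13,15,15,15,17,21]

Per-enzyme occurrences:
  IvoIX (GGCGATA, off=5): starts [63, 152] → cuts [68, 157]
  JekIV (ATAT, off=2): starts [23, 28, 41, 86, 100, 106, 123, 148, 187, 202, 225] → cuts [25, 30, 43, 88, 102, 108, 125, 150, 189, 204, 227]
  DwuVI (ACGC, off=2): starts [37, 73, 79, 131, 144, 170, 177] → cuts [39, 75, 81, 133, 146, 172, 179]
  FykX (ACTGAATA, off=7): starts [8, 51, 92, 182, 191, 212, 220] → cuts [15, 58, 99, 189, 198, 219, 227]

Pooled cuts: [15, 25, 30, 39, 43, 58, 68, 75, 81, 88, 99, 102, 108, 125, 133, 146, 150, 157, 172, 179, 189, 198, 204, 219, 227]

Fragments:
  15→25: 10 bp
  25→30: 5 bp
  30→39: 9 bp
  39→43: 4 bp
  43→58: 15 bp
  58→68: 10 bp
  68→75: 7 bp
  75→81: 6 bp
  81→88: 7 bp
  88→99: 11 bp
  99→102: 3 bp
  102→108: 6 bp
  108→125: 17 bp
  125→133: 8 bp
  133→146: 13 bp
  146→150: 4 bp
  150→157: 7 bp
  157→172: 15 bp
  172→179: 7 bp
  179→189: 10 bp
  189→198: 9 bp
  198→204: 6 bp
  204→219: 15 bp
  219→227: 8 bp
  227→15 (wrap): 233-227+15 = 21 bp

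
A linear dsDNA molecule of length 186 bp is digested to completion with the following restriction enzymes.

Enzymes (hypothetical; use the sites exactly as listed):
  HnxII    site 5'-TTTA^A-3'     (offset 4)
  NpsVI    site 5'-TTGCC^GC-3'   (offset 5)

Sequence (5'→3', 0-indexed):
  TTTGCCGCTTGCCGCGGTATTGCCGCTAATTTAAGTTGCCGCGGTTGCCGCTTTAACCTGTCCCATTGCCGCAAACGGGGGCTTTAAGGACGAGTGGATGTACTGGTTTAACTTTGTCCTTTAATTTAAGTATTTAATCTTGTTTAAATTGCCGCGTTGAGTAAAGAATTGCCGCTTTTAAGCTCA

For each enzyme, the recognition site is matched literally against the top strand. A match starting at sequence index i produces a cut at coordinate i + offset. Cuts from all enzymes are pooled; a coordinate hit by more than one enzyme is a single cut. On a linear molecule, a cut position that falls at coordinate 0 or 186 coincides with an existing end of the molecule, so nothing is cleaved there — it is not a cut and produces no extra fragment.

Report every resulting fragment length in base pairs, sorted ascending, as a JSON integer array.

Per-enzyme occurrences:
  HnxII TTTAA/4: at [29, 51, 82, 106, 119, 124, 132, 142, 176] ⇒ [33, 55, 86, 110, 123, 128, 136, 146, 180]
  NpsVI TTGCCGC/5: at [1, 8, 19, 35, 44, 65, 148, 168] ⇒ [6, 13, 24, 40, 49, 70, 153, 173]

All cut coordinates (distinct, sorted): [6, 13, 24, 33, 40, 49, 55, 70, 86, 110, 123, 128, 136, 146, 153, 173, 180]

Fragment lengths:
  [0,6): 6 bp
  [6,13): 7 bp
  [13,24): 11 bp
  [24,33): 9 bp
  [33,40): 7 bp
  [40,49): 9 bp
  [49,55): 6 bp
  [55,70): 15 bp
  [70,86): 16 bp
  [86,110): 24 bp
  [110,123): 13 bp
  [123,128): 5 bp
  [128,136): 8 bp
  [136,146): 10 bp
  [146,153): 7 bp
  [153,173): 20 bp
  [173,180): 7 bp
  [180,186): 6 bp

[5,6,6,6,7,7,7,7,8,9,9,10,11,13,15,16,20,24]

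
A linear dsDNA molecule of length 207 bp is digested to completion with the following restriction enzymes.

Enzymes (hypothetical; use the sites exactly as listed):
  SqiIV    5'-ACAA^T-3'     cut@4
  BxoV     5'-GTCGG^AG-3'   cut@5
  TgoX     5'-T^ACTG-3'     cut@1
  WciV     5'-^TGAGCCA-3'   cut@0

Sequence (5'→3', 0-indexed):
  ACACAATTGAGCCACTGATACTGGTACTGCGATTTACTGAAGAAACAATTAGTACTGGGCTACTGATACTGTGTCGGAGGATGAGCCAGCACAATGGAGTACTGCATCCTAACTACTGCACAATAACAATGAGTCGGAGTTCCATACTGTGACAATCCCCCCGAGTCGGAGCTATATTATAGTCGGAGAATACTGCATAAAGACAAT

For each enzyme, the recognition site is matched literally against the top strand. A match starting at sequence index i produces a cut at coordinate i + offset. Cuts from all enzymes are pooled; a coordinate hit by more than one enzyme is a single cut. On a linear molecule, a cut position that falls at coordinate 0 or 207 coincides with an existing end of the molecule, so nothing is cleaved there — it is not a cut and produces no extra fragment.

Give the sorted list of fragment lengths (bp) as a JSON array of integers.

Site scan:
  SqiIV (ACAAT, off=4): starts [2, 44, 90, 119, 125, 151, 202] → cuts [6, 48, 94, 123, 129, 155, 206]
  BxoV (GTCGGAG, off=5): starts [72, 132, 164, 181] → cuts [77, 137, 169, 186]
  TgoX (TACTG, off=1): starts [18, 24, 34, 52, 60, 66, 99, 113, 144, 190] → cuts [19, 25, 35, 53, 61, 67, 100, 114, 145, 191]
  WciV (TGAGCCA, off=0): starts [7, 81] → cuts [7, 81]

All cut coordinates (distinct, sorted): [6, 7, 19, 25, 35, 48, 53, 61, 67, 77, 81, 94, 100, 114, 123, 129, 137, 145, 155, 169, 186, 191, 206]

Fragment lengths:
  [0,6): 6 bp
  [6,7): 1 bp
  [7,19): 12 bp
  [19,25): 6 bp
  [25,35): 10 bp
  [35,48): 13 bp
  [48,53): 5 bp
  [53,61): 8 bp
  [61,67): 6 bp
  [67,77): 10 bp
  [77,81): 4 bp
  [81,94): 13 bp
  [94,100): 6 bp
  [100,114): 14 bp
  [114,123): 9 bp
  [123,129): 6 bp
  [129,137): 8 bp
  [137,145): 8 bp
  [145,155): 10 bp
  [155,169): 14 bp
  [169,186): 17 bp
  [186,191): 5 bp
  [191,206): 15 bp
  [206,207): 1 bp

[1,1,4,5,5,6,6,6,6,6,8,8,8,9,10,10,10,12,13,13,14,14,15,17]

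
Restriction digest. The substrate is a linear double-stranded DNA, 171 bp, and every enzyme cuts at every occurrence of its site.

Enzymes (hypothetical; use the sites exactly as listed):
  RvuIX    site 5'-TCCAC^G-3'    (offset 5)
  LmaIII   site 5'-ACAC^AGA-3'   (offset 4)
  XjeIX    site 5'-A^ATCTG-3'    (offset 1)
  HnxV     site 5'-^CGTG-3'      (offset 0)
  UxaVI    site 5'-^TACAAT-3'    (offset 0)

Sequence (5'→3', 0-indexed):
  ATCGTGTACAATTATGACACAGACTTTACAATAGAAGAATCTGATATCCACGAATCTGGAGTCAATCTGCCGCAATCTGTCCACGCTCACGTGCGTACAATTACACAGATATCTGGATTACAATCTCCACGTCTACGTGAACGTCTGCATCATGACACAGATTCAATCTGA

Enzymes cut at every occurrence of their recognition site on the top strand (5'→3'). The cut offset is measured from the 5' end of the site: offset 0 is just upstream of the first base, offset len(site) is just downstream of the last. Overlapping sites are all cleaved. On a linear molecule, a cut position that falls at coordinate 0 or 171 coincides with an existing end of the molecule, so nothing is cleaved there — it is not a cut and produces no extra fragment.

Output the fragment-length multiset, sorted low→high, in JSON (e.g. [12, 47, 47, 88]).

Scan for sites:
  RvuIX (TCCACG, off=5): starts [46, 79, 125] → cuts [51, 84, 130]
  LmaIII (ACACAGA, off=4): starts [16, 102, 154] → cuts [20, 106, 158]
  XjeIX (AATCTG, off=1): starts [37, 52, 63, 73, 164] → cuts [38, 53, 64, 74, 165]
  HnxV (CGTG, off=0): starts [2, 89, 135] → cuts [2, 89, 135]
  UxaVI (TACAAT, off=0): starts [6, 26, 95, 118] → cuts [6, 26, 95, 118]

Pooled cuts: [2, 6, 20, 26, 38, 51, 53, 64, 74, 84, 89, 95, 106, 118, 130, 135, 158, 165]

Fragments:
  [0,2): 2 bp
  [2,6): 4 bp
  [6,20): 14 bp
  [20,26): 6 bp
  [26,38): 12 bp
  [38,51): 13 bp
  [51,53): 2 bp
  [53,64): 11 bp
  [64,74): 10 bp
  [74,84): 10 bp
  [84,89): 5 bp
  [89,95): 6 bp
  [95,106): 11 bp
  [106,118): 12 bp
  [118,130): 12 bp
  [130,135): 5 bp
  [135,158): 23 bp
  [158,165): 7 bp
  [165,171): 6 bp

[2,2,4,5,5,6,6,6,7,10,10,11,11,12,12,12,13,14,23]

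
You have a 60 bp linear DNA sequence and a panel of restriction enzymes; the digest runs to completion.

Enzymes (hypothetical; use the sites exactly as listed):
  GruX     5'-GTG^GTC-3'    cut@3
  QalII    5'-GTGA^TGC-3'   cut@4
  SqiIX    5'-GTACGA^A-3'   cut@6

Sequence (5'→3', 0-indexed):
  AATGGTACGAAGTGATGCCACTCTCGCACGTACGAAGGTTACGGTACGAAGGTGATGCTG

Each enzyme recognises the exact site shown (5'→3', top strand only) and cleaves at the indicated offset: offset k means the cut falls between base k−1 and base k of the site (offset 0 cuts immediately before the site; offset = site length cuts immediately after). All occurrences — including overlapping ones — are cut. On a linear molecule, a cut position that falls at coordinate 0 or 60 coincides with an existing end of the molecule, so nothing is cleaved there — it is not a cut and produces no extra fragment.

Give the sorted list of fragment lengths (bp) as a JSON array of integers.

[5,5,6,10,14,20]

Scan for sites:
  GruX (GTGGTC, off=3): no sites
  QalII (GTGATGC, off=4): starts [11, 51] → cuts [15, 55]
  SqiIX (GTACGAA, off=6): starts [4, 29, 43] → cuts [10, 35, 49]

All cut coordinates (distinct, sorted): [10, 15, 35, 49, 55]

Fragments:
  [0,10): 10 bp
  [10,15): 5 bp
  [15,35): 20 bp
  [35,49): 14 bp
  [49,55): 6 bp
  [55,60): 5 bp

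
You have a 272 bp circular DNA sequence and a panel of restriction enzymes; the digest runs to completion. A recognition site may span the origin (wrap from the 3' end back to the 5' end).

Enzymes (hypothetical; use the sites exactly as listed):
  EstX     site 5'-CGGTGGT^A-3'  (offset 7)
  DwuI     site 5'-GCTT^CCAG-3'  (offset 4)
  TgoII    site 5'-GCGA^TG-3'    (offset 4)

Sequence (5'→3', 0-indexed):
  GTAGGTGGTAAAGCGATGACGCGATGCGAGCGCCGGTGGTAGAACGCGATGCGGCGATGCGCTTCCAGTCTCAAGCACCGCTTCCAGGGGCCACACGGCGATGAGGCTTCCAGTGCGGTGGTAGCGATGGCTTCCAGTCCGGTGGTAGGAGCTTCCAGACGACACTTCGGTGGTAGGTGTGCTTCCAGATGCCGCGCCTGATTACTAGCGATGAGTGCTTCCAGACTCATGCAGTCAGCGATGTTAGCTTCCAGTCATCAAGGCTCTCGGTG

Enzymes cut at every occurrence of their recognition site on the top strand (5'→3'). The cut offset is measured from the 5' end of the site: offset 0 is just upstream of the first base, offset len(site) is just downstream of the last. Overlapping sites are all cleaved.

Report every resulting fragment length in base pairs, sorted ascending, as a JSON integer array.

[5,6,7,8,8,8,8,9,9,9,10,13,13,14,16,18,19,20,21,24,27]

Per-enzyme occurrences:
  EstX (CGGTGGTA, off=7): starts [33, 115, 139, 167, 267] → cuts [2, 40, 122, 146, 174]
  DwuI (GCTTCCAG, off=4): starts [60, 79, 105, 129, 150, 180, 216, 246] → cuts [64, 83, 109, 133, 154, 184, 220, 250]
  TgoII (GCGATG, off=4): starts [12, 20, 45, 53, 97, 123, 207, 237] → cuts [16, 24, 49, 57, 101, 127, 211, 241]

All cut coordinates (distinct, sorted): [2, 16, 24, 40, 49, 57, 64, 83, 101, 109, 122, 127, 133, 146, 154, 174, 184, 211, 220, 241, 250]

Fragments:
  2→16: 14 bp
  16→24: 8 bp
  24→40: 16 bp
  40→49: 9 bp
  49→57: 8 bp
  57→64: 7 bp
  64→83: 19 bp
  83→101: 18 bp
  101→109: 8 bp
  109→122: 13 bp
  122→127: 5 bp
  127→133: 6 bp
  133→146: 13 bp
  146→154: 8 bp
  154→174: 20 bp
  174→184: 10 bp
  184→211: 27 bp
  211→220: 9 bp
  220→241: 21 bp
  241→250: 9 bp
  250→2 (wrap): 272-250+2 = 24 bp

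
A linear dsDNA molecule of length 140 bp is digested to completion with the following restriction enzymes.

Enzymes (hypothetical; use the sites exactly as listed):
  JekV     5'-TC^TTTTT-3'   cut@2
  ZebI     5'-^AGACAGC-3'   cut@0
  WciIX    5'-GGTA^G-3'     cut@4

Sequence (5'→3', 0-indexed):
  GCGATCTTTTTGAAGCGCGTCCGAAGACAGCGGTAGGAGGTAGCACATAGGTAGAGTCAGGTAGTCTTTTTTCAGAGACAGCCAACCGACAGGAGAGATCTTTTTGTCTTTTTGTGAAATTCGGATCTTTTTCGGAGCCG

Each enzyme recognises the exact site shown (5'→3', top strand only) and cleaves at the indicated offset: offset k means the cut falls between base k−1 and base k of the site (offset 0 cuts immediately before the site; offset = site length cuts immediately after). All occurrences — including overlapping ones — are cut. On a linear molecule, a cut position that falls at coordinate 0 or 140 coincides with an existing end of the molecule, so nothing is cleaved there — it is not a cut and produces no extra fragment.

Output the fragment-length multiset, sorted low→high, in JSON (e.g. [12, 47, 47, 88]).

[3,6,7,8,9,10,11,11,13,18,19,25]

Scan for sites:
  JekV (TCTTTTT, off=2): starts [4, 64, 98, 106, 125] → cuts [6, 66, 100, 108, 127]
  ZebI (AGACAGC, off=0): starts [24, 75] → cuts [24, 75]
  WciIX (GGTAG, off=4): starts [31, 38, 49, 59] → cuts [35, 42, 53, 63]

Pooled cuts: [6, 24, 35, 42, 53, 63, 66, 75, 100, 108, 127]

Fragment lengths:
  [0,6): 6 bp
  [6,24): 18 bp
  [24,35): 11 bp
  [35,42): 7 bp
  [42,53): 11 bp
  [53,63): 10 bp
  [63,66): 3 bp
  [66,75): 9 bp
  [75,100): 25 bp
  [100,108): 8 bp
  [108,127): 19 bp
  [127,140): 13 bp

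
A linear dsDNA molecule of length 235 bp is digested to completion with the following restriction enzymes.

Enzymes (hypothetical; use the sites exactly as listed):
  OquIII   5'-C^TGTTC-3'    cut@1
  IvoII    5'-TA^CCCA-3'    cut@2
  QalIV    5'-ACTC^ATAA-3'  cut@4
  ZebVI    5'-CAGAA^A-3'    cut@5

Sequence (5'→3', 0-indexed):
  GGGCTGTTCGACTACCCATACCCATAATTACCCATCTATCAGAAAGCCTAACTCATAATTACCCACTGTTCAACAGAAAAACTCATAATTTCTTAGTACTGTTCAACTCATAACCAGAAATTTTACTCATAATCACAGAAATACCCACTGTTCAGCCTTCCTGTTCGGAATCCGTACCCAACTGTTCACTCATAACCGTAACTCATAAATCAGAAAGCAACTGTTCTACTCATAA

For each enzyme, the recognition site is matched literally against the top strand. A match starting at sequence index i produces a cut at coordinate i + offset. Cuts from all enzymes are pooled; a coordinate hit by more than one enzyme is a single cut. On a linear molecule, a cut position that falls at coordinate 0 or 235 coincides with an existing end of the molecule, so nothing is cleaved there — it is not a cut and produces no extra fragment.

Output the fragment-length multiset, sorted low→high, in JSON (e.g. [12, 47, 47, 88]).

Site scan:
  OquIII CTGTTC/1: at [3, 65, 98, 147, 160, 181, 220] ⇒ [4, 66, 99, 148, 161, 182, 221]
  IvoII TACCCA/2: at [12, 18, 28, 59, 141, 174] ⇒ [14, 20, 30, 61, 143, 176]
  QalIV ACTCATAA/4: at [50, 80, 105, 124, 187, 200, 227] ⇒ [54, 84, 109, 128, 191, 204, 231]
  ZebVI CAGAAA/5: at [39, 73, 114, 135, 210] ⇒ [44, 78, 119, 140, 215]

All cut coordinates (distinct, sorted): [4, 14, 20, 30, 44, 54, 61, 66, 78, 84, 99, 109, 119, 128, 140, 143, 148, 161, 176, 182, 191, 204, 215, 221, 231]

Fragment lengths:
  [0,4): 4 bp
  [4,14): 10 bp
  [14,20): 6 bp
  [20,30): 10 bp
  [30,44): 14 bp
  [44,54): 10 bp
  [54,61): 7 bp
  [61,66): 5 bp
  [66,78): 12 bp
  [78,84): 6 bp
  [84,99): 15 bp
  [99,109): 10 bp
  [109,119): 10 bp
  [119,128): 9 bp
  [128,140): 12 bp
  [140,143): 3 bp
  [143,148): 5 bp
  [148,161): 13 bp
  [161,176): 15 bp
  [176,182): 6 bp
  [182,191): 9 bp
  [191,204): 13 bp
  [204,215): 11 bp
  [215,221): 6 bp
  [221,231): 10 bp
  [231,235): 4 bp

[3,4,4,5,5,6,6,6,6,7,9,9,10,10,10,10,10,10,11,12,12,13,13,14,15,15]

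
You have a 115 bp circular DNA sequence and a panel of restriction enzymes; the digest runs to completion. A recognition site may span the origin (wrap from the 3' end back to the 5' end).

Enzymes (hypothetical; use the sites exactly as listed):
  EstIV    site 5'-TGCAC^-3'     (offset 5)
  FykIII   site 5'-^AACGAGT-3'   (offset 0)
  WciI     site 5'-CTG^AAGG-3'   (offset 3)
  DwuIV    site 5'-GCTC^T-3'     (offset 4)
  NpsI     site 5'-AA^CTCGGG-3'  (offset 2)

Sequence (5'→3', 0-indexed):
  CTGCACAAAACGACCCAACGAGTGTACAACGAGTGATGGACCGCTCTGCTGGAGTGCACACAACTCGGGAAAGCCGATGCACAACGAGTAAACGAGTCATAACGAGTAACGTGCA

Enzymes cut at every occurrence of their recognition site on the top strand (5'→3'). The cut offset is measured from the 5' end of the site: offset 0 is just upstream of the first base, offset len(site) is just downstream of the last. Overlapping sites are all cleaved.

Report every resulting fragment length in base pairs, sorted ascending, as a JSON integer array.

[4,5,8,10,10,11,13,16,19,19]

Site scan:
  EstIV TGCAC/5: at [1, 54, 77, 111] ⇒ [1, 6, 59, 82]
  FykIII AACGAGT/0: at [16, 27, 82, 90, 100] ⇒ [16, 27, 82, 90, 100]
  WciI (CTGAAGG, off=3): no sites
  DwuIV GCTCT/4: at [42] ⇒ [46]
  NpsI AACTCGGG/2: at [61] ⇒ [63]

All cut coordinates (distinct, sorted): [1, 6, 16, 27, 46, 59, 63, 82, 90, 100]

Fragments:
  1→6: 5 bp
  6→16: 10 bp
  16→27: 11 bp
  27→46: 19 bp
  46→59: 13 bp
  59→63: 4 bp
  63→82: 19 bp
  82→90: 8 bp
  90→100: 10 bp
  100→1 (wrap): 115-100+1 = 16 bp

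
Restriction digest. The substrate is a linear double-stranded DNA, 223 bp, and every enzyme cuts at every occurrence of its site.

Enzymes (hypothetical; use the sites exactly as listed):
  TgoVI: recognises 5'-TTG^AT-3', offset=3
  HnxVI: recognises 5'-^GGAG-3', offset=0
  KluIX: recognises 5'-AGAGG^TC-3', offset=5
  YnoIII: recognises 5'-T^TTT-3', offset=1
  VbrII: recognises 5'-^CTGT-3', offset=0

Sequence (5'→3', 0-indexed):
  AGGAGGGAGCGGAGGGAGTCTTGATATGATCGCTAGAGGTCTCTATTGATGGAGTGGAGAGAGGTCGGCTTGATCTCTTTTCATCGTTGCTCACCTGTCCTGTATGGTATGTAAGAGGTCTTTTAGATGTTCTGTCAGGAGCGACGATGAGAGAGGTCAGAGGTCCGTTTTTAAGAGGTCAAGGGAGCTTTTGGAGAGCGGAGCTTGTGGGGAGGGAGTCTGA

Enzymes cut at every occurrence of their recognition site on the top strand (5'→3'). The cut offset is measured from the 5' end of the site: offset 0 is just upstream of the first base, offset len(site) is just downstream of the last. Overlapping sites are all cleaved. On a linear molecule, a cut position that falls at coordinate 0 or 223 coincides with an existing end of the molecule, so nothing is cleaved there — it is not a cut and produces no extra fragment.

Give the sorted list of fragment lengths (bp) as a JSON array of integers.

Site scan:
  TgoVI (TTGAT, off=3): starts [20, 45, 69] → cuts [23, 48, 72]
  HnxVI (GGAG, off=0): starts [1, 5, 10, 14, 50, 55, 137, 183, 192, 199, 210, 214] → cuts [1, 5, 10, 14, 50, 55, 137, 183, 192, 199, 210, 214]
  KluIX (AGAGGTC, off=5): starts [34, 59, 113, 151, 158, 173] → cuts [39, 64, 118, 156, 163, 178]
  YnoIII (TTTT, off=1): starts [77, 120, 167, 168, 188] → cuts [78, 121, 168, 169, 189]
  VbrII (CTGT, off=0): starts [94, 99, 131] → cuts [94, 99, 131]

Pooled cuts: [1, 5, 10, 14, 23, 39, 48, 50, 55, 64, 72, 78, 94, 99, 118, 121, 131, 137, 156, 163, 168, 169, 178, 183, 189, 192, 199, 210, 214]

Fragment lengths:
  [0,1): 1 bp
  [1,5): 4 bp
  [5,10): 5 bp
  [10,14): 4 bp
  [14,23): 9 bp
  [23,39): 16 bp
  [39,48): 9 bp
  [48,50): 2 bp
  [50,55): 5 bp
  [55,64): 9 bp
  [64,72): 8 bp
  [72,78): 6 bp
  [78,94): 16 bp
  [94,99): 5 bp
  [99,118): 19 bp
  [118,121): 3 bp
  [121,131): 10 bp
  [131,137): 6 bp
  [137,156): 19 bp
  [156,163): 7 bp
  [163,168): 5 bp
  [168,169): 1 bp
  [169,178): 9 bp
  [178,183): 5 bp
  [183,189): 6 bp
  [189,192): 3 bp
  [192,199): 7 bp
  [199,210): 11 bp
  [210,214): 4 bp
  [214,223): 9 bp

[1,1,2,3,3,4,4,4,5,5,5,5,5,6,6,6,7,7,8,9,9,9,9,9,10,11,16,16,19,19]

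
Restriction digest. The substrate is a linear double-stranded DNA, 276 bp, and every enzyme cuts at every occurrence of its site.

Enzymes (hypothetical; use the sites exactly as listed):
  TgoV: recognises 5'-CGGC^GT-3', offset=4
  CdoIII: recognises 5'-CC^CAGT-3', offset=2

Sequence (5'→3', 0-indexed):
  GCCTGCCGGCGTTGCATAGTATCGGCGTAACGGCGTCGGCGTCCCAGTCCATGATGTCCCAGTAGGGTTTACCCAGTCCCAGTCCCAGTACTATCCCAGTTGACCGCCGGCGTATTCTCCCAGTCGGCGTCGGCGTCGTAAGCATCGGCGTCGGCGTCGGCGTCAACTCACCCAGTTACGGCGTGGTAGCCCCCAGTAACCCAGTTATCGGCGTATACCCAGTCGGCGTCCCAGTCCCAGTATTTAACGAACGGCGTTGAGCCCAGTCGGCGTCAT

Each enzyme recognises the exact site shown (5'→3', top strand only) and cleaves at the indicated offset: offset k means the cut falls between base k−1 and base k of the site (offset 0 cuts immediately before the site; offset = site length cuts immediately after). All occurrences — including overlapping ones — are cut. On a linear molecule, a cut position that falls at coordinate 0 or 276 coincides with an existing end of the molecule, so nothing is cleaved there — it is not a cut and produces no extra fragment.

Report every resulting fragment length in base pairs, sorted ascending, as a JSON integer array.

[4,4,5,6,6,6,6,6,6,6,7,8,8,8,8,8,8,9,10,10,11,11,11,11,14,15,15,15,16,18]

Per-enzyme occurrences:
  TgoV (CGGCGT, off=4): starts [6, 22, 30, 36, 107, 124, 130, 145, 151, 157, 178, 208, 223, 251, 267] → cuts [10, 26, 34, 40, 111, 128, 134, 149, 155, 161, 182, 212, 227, 255, 271]
  CdoIII (CCCAGT, off=2): starts [42, 57, 71, 77, 83, 94, 118, 170, 191, 199, 217, 229, 235, 261] → cuts [44, 59, 73, 79, 85, 96, 120, 172, 193, 201, 219, 231, 237, 263]

Pooled cuts: [10, 26, 34, 40, 44, 59, 73, 79, 85, 96, 111, 120, 128, 134, 149, 155, 161, 172, 182, 193, 201, 212, 219, 227, 231, 237, 255, 263, 271]

Fragments:
  [0,10): 10 bp
  [10,26): 16 bp
  [26,34): 8 bp
  [34,40): 6 bp
  [40,44): 4 bp
  [44,59): 15 bp
  [59,73): 14 bp
  [73,79): 6 bp
  [79,85): 6 bp
  [85,96): 11 bp
  [96,111): 15 bp
  [111,120): 9 bp
  [120,128): 8 bp
  [128,134): 6 bp
  [134,149): 15 bp
  [149,155): 6 bp
  [155,161): 6 bp
  [161,172): 11 bp
  [172,182): 10 bp
  [182,193): 11 bp
  [193,201): 8 bp
  [201,212): 11 bp
  [212,219): 7 bp
  [219,227): 8 bp
  [227,231): 4 bp
  [231,237): 6 bp
  [237,255): 18 bp
  [255,263): 8 bp
  [263,271): 8 bp
  [271,276): 5 bp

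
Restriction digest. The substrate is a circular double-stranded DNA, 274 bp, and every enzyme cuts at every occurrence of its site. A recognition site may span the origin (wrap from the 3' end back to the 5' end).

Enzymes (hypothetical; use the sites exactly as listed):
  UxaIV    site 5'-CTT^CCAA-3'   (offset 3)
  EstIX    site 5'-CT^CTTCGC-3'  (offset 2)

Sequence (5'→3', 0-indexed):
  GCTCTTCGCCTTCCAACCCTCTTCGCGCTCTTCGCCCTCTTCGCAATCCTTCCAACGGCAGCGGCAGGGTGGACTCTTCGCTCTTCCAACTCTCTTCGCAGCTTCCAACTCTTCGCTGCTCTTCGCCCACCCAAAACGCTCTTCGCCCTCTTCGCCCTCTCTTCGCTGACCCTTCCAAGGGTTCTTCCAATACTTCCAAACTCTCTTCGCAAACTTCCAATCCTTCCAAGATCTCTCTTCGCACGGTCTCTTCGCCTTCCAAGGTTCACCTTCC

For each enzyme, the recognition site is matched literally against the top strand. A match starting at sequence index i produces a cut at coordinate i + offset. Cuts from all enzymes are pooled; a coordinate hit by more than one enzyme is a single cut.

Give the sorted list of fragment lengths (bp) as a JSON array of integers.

[6,8,8,9,9,9,9,9,9,9,9,10,10,11,11,11,12,12,13,13,14,19,20,24]

Scan for sites:
  UxaIV (CTTCCAA, off=3): starts [9, 48, 82, 101, 171, 183, 192, 213, 222, 255] → cuts [12, 51, 85, 104, 174, 186, 195, 216, 225, 258]
  EstIX (CTCTTCGC, off=2): starts [1, 18, 27, 36, 73, 91, 108, 118, 138, 147, 158, 202, 234, 247] → cuts [3, 20, 29, 38, 75, 93, 110, 120, 140, 149, 160, 204, 236, 249]

Pooled cuts: [3, 12, 20, 29, 38, 51, 75, 85, 93, 104, 110, 120, 140, 149, 160, 174, 186, 195, 204, 216, 225, 236, 249, 258]

Fragment lengths:
  3→12: 9 bp
  12→20: 8 bp
  20→29: 9 bp
  29→38: 9 bp
  38→51: 13 bp
  51→75: 24 bp
  75→85: 10 bp
  85→93: 8 bp
  93→104: 11 bp
  104→110: 6 bp
  110→120: 10 bp
  120→140: 20 bp
  140→149: 9 bp
  149→160: 11 bp
  160→174: 14 bp
  174→186: 12 bp
  186→195: 9 bp
  195→204: 9 bp
  204→216: 12 bp
  216→225: 9 bp
  225→236: 11 bp
  236→249: 13 bp
  249→258: 9 bp
  258→3 (wrap): 274-258+3 = 19 bp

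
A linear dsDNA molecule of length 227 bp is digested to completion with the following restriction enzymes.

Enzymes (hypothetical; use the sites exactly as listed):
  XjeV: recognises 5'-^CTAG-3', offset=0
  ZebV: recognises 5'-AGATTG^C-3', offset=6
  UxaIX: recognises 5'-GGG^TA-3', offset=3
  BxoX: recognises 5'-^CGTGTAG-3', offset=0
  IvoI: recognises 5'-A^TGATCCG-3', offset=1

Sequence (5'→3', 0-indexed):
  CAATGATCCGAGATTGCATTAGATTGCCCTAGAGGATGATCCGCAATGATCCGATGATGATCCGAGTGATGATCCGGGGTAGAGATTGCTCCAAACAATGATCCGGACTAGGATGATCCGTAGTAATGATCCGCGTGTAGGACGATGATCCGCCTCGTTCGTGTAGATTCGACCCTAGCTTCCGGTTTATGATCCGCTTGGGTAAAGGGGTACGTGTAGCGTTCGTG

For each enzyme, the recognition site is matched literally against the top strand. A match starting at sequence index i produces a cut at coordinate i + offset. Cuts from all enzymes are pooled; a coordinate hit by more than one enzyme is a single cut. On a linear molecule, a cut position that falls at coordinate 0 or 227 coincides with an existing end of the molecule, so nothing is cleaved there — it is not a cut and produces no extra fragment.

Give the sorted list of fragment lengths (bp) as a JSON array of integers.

Scan for sites:
  XjeV CTAG/0: at [28, 107, 174] ⇒ [28, 107, 174]
  ZebV AGATTGC/6: at [10, 20, 82] ⇒ [16, 26, 88]
  UxaIX GGGTA/3: at [76, 199, 207] ⇒ [79, 202, 210]
  BxoX CGTGTAG/0: at [133, 159, 212] ⇒ [133, 159, 212]
  IvoI ATGATCCG/1: at [2, 35, 45, 56, 68, 97, 112, 125, 144, 188] ⇒ [3, 36, 46, 57, 69, 98, 113, 126, 145, 189]

Pooled cuts: [3, 16, 26, 28, 36, 46, 57, 69, 79, 88, 98, 107, 113, 126, 133, 145, 159, 174, 189, 202, 210, 212]

Fragments:
  [0,3): 3 bp
  [3,16): 13 bp
  [16,26): 10 bp
  [26,28): 2 bp
  [28,36): 8 bp
  [36,46): 10 bp
  [46,57): 11 bp
  [57,69): 12 bp
  [69,79): 10 bp
  [79,88): 9 bp
  [88,98): 10 bp
  [98,107): 9 bp
  [107,113): 6 bp
  [113,126): 13 bp
  [126,133): 7 bp
  [133,145): 12 bp
  [145,159): 14 bp
  [159,174): 15 bp
  [174,189): 15 bp
  [189,202): 13 bp
  [202,210): 8 bp
  [210,212): 2 bp
  [212,227): 15 bp

[2,2,3,6,7,8,8,9,9,10,10,10,10,11,12,12,13,13,13,14,15,15,15]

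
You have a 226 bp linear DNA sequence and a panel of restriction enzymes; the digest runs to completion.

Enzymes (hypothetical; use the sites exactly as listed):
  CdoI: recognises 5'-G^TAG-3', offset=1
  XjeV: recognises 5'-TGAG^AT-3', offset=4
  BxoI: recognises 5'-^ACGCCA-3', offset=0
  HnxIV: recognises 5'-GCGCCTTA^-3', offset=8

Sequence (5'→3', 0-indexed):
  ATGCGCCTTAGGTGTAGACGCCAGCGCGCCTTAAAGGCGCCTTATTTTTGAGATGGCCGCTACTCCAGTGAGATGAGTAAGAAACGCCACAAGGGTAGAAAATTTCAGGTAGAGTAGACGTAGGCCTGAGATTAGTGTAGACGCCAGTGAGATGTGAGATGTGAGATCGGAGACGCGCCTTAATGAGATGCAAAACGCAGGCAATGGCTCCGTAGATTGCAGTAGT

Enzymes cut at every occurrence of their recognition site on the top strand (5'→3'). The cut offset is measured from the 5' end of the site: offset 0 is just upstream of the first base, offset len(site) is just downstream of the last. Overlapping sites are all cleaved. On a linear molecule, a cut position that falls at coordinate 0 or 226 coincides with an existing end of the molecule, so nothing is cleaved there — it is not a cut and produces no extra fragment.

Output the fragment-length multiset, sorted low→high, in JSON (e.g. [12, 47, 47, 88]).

Per-enzyme occurrences:
  CdoI (GTAG, off=1): starts [13, 94, 108, 113, 119, 136, 211, 221] → cuts [14, 95, 109, 114, 120, 137, 212, 222]
  XjeV (TGAGAT, off=4): starts [48, 68, 126, 147, 154, 161, 183] → cuts [52, 72, 130, 151, 158, 165, 187]
  BxoI (ACGCCA, off=0): starts [17, 83, 140] → cuts [17, 83, 140]
  HnxIV (GCGCCTTA, off=8): starts [2, 25, 36, 174] → cuts [10, 33, 44, 182]

All cut coordinates (distinct, sorted): [10, 14, 17, 33, 44, 52, 72, 83, 95, 109, 114, 120, 130, 137, 140, 151, 158, 165, 182, 187, 212, 222]

Fragment lengths:
  [0,10): 10 bp
  [10,14): 4 bp
  [14,17): 3 bp
  [17,33): 16 bp
  [33,44): 11 bp
  [44,52): 8 bp
  [52,72): 20 bp
  [72,83): 11 bp
  [83,95): 12 bp
  [95,109): 14 bp
  [109,114): 5 bp
  [114,120): 6 bp
  [120,130): 10 bp
  [130,137): 7 bp
  [137,140): 3 bp
  [140,151): 11 bp
  [151,158): 7 bp
  [158,165): 7 bp
  [165,182): 17 bp
  [182,187): 5 bp
  [187,212): 25 bp
  [212,222): 10 bp
  [222,226): 4 bp

[3,3,4,4,5,5,6,7,7,7,8,10,10,10,11,11,11,12,14,16,17,20,25]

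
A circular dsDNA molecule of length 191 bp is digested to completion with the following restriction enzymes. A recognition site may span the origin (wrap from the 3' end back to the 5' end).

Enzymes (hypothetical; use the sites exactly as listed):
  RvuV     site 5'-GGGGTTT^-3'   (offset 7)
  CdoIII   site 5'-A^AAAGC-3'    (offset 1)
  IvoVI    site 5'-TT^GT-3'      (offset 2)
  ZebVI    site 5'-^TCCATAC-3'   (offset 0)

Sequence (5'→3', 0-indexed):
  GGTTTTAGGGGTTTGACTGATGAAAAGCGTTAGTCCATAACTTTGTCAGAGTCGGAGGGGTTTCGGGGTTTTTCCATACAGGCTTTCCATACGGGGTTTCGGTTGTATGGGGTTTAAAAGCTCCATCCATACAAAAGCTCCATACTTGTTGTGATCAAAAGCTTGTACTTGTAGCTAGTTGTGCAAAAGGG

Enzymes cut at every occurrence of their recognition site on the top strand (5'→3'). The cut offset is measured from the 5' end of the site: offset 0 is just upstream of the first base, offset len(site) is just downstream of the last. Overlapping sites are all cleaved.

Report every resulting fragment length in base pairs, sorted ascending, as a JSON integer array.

[1,1,3,5,5,6,7,7,8,8,9,9,9,9,10,11,13,14,16,19,21]

Site scan:
  RvuV GGGGTTT/7: at [7, 56, 64, 92, 108, 189] ⇒ [5, 14, 63, 71, 99, 115]
  CdoIII AAAAGC/1: at [22, 115, 132, 156] ⇒ [23, 116, 133, 157]
  IvoVI TTGT/2: at [42, 102, 145, 148, 162, 168, 178] ⇒ [44, 104, 147, 150, 164, 170, 180]
  ZebVI TCCATAC/0: at [72, 85, 125, 138] ⇒ [72, 85, 125, 138]

Pooled cuts: [5, 14, 23, 44, 63, 71, 72, 85, 99, 104, 115, 116, 125, 133, 138, 147, 150, 157, 164, 170, 180]

Fragment lengths:
  5→14: 9 bp
  14→23: 9 bp
  23→44: 21 bp
  44→63: 19 bp
  63→71: 8 bp
  71→72: 1 bp
  72→85: 13 bp
  85→99: 14 bp
  99→104: 5 bp
  104→115: 11 bp
  115→116: 1 bp
  116→125: 9 bp
  125→133: 8 bp
  133→138: 5 bp
  138→147: 9 bp
  147→150: 3 bp
  150→157: 7 bp
  157→164: 7 bp
  164→170: 6 bp
  170→180: 10 bp
  180→5 (wrap): 191-180+5 = 16 bp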